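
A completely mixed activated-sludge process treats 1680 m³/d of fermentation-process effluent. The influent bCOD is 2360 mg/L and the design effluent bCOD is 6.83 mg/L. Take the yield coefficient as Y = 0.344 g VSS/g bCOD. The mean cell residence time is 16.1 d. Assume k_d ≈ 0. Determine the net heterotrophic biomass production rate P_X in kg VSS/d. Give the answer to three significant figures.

No decay correction is needed, so Y_obs = Y = 0.344.
Substrate removed = Q·(S₀ − S) = 1680 m³/d × (2360 − 6.83) g/m³ = 3.95×10^6 g/d = 3953 kg/d.
P_X = Y_obs · Q(S₀ − S) = 0.3440 × 3953 = 1360 kg VSS/d.

P_X ≈ 1360 kg VSS/d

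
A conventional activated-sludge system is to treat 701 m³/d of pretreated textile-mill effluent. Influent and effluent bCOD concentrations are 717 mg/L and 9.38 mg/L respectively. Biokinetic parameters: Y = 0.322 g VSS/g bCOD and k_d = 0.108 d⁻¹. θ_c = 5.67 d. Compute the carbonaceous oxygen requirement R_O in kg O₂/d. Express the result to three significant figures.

The observed yield is Y_obs = Y/(1 + k_d·θ_c) = 0.322 / (1 + 0.108 × 5.67) = 0.322 / 1.612 = 0.1997 g VSS per g bCOD removed.
Q·(S₀ − S) = 701 × (717 − 9.38) × 10⁻³ = 496.0 kg/d removed.
P_X = Y_obs·Q·(S₀ − S) = 0.1997 × 496.0 = 99.06 kg VSS/d.
Carbonaceous O₂ demand = substrate oxidised − cell-mass equivalent = 496.0 − 1.42 × 99.06 = 355.4 kg O₂/d.

R_O ≈ 355 kg O₂/d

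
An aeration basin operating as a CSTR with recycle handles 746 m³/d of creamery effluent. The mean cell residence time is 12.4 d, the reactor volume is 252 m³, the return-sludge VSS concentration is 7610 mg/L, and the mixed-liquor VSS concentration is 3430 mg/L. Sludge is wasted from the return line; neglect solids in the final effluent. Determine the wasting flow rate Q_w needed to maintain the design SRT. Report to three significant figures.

Wasting from the return line (neglecting effluent solids): Q_w = V·X / (θ_c·X_r) = 252.0 × 3430 / (12.4 × 7610) = 9.160 m³/d.

Q_w ≈ 9.16 m³/d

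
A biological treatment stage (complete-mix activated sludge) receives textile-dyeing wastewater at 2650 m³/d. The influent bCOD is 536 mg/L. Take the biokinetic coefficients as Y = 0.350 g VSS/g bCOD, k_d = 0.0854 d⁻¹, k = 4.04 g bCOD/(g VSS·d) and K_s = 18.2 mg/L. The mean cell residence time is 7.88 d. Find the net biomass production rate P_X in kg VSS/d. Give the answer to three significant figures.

For a completely mixed reactor with recycle the Lawrence–McCarty relation gives S = K_s·(1 + k_d·θ_c) / [θ_c·(Y·k − k_d) − 1] = 18.2 × (1 + 0.0854 × 7.88) / [7.88 × (0.350 × 4.04 − 0.0854) − 1] = 30.45 / 9.469 = 3.215 mg/L.
Y_obs = Y / (1 + k_d θ_c) = 0.350 / (1 + 0.0854 × 7.88) = 0.350 / 1.673 = 0.2092.
Mass of bCOD removed per day: Q(S₀ − S) = 2650 × 532.8 g/m³ = 1412 kg/d.
Net biomass production P_X = Y_obs × Q·(S₀ − S) = 0.2092 × 1412 = 295.4 kg VSS/d.

P_X ≈ 295 kg VSS/d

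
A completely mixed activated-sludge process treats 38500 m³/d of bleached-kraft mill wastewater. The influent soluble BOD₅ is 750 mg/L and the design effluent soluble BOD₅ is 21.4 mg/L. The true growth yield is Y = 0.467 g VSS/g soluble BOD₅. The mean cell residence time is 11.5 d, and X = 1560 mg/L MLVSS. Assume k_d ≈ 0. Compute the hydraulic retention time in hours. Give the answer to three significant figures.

τ ≈ 60.2 h

Biomass mass balance (decay neglected): V·X = Y·Q·(S₀ − S)·θ_c, so V = 0.467 × 38500 × (750 − 21.4) × 11.5 / 1560 = 96570 m³.
Hydraulic retention time τ = V/Q = 96570 / 38500 = 2.508 d = 60.20 h.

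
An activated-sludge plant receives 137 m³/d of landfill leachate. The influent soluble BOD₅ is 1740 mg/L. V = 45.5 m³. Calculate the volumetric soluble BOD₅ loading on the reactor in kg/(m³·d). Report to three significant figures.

Volumetric loading L_v = Q·S₀ / V = 137 × 1740 g/m³ / 45.50 m³ = 5239 g/(m³·d) = 5.239 kg soluble BOD₅/(m³·d).

L_v ≈ 5.24 kg soluble BOD₅/(m³·d)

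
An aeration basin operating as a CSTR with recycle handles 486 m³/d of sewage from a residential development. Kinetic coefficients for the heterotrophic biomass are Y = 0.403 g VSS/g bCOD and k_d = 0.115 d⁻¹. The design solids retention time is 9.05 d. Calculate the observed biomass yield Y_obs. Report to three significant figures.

The observed yield is Y_obs = Y/(1 + k_d·θ_c) = 0.403 / (1 + 0.115 × 9.05) = 0.403 / 2.041 = 0.1975 g VSS per g bCOD removed.

Y_obs ≈ 0.197 g VSS/g bCOD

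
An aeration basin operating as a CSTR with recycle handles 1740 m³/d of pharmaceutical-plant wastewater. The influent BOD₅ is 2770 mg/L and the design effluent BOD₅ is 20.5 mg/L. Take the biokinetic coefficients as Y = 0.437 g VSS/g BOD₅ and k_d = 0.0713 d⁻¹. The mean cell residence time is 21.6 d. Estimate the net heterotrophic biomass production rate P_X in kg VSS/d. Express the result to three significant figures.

Y_obs = Y / (1 + k_d θ_c) = 0.437 / (1 + 0.0713 × 21.6) = 0.437 / 2.540 = 0.1720.
Substrate removed = Q·(S₀ − S) = 1740 m³/d × (2770 − 20.5) g/m³ = 4.78×10^6 g/d = 4784 kg/d.
P_X = Y_obs · Q(S₀ − S) = 0.1720 × 4784 = 823.1 kg VSS/d.

P_X ≈ 823 kg VSS/d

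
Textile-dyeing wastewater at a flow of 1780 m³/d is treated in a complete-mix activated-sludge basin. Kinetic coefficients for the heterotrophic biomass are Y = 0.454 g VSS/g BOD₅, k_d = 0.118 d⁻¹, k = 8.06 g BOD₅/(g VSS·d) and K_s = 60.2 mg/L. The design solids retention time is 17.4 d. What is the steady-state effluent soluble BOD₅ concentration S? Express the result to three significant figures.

S ≈ 3.03 mg/L

For a completely mixed reactor with recycle the Lawrence–McCarty relation gives S = K_s·(1 + k_d·θ_c) / [θ_c·(Y·k − k_d) − 1] = 60.2 × (1 + 0.118 × 17.4) / [17.4 × (0.454 × 8.06 − 0.118) − 1] = 183.8 / 60.62 = 3.032 mg/L.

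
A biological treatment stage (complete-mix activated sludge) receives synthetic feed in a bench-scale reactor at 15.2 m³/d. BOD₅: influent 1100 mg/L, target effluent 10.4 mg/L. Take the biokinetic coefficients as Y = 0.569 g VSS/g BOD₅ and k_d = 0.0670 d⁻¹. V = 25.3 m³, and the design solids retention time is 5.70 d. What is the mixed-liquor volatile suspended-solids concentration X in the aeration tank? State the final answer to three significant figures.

X = Y·Q·ΔS·θ_c / [V·(1 + k_d θ_c)] = 0.569 × 15.2 × (1100 − 10.4) × 5.70 / [25.3 × (1 + 0.0670 × 5.70)] = 1536 mg/L.

X ≈ 1540 mg/L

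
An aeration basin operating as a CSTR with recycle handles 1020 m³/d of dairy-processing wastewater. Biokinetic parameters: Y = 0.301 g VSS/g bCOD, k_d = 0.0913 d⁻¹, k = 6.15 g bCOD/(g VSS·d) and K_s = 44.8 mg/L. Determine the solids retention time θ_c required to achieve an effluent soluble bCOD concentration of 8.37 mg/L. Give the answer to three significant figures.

θ_c ≈ 5.00 d

From 1/θ_c = Y·k·S/(K_s + S) − k_d: Y·k·S/(K_s+S) = 0.301 × 6.15 × 8.37 / (44.8 + 8.37) = 0.2914 d⁻¹.
θ_c = 1/(μ − k_d) = 1/(0.2914 − 0.0913) = 1/0.2001 = 4.997 d.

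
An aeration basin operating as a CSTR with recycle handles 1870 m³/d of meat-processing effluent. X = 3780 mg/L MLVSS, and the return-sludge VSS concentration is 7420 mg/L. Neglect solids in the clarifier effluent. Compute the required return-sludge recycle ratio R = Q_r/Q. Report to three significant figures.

R = Q_r/Q = X/(X_r − X) = 3780 / (7420 − 3780) = 1.038.

R ≈ 1.04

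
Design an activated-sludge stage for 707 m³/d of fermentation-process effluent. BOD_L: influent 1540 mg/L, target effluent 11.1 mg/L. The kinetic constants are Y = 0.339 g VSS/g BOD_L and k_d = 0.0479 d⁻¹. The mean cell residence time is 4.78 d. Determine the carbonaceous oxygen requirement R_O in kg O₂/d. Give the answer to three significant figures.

R_O ≈ 658 kg O₂/d

Observed yield with endogenous decay: Y_obs = Y / (1 + k_d·θ_c) = 0.339 / (1 + 0.0479 × 4.78) = 0.339 / 1.229 = 0.2758 g VSS/g BOD_L.
ΔS = 1540 − 11.1 = 1529 mg/L, so the substrate removal rate is 707 × 1529/1000 = 1081 kg BOD_L/d.
Net sludge production P_X = 0.2758 × 1081 = 298.2 kg VSS/d.
Carbonaceous O₂ demand = substrate oxidised − cell-mass equivalent = 1081 − 1.42 × 298.2 = 657.5 kg O₂/d.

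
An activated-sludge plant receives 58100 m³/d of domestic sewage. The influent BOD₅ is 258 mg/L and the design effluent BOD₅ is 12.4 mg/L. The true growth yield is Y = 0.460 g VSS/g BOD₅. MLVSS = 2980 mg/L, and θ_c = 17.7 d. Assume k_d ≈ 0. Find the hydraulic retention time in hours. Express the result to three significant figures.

V·X = Y·Q·ΔS·θ_c gives V = 0.460 × 58100 × (258 − 12.4) × 17.7 / 2980 = 38987 m³.
HRT = V/Q = 38987 m³ / 58100 m³·d⁻¹ = 0.6710 d × 24 = 16.10 h.

τ ≈ 16.1 h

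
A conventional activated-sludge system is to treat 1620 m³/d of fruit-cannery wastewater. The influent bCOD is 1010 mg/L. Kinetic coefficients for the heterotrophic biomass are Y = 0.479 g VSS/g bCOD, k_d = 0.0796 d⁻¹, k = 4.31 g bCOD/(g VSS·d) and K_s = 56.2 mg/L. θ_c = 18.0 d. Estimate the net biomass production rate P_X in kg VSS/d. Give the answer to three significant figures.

For a completely mixed reactor with recycle the Lawrence–McCarty relation gives S = K_s·(1 + k_d·θ_c) / [θ_c·(Y·k − k_d) − 1] = 56.2 × (1 + 0.0796 × 18.0) / [18.0 × (0.479 × 4.31 − 0.0796) − 1] = 136.7 / 34.73 = 3.937 mg/L.
Correct the yield for decay: Y_obs = Y/(1 + k_d θ_c) = 0.479 / (1 + 0.0796 × 18.0) = 0.479 / 2.433 = 0.1969.
Mass of bCOD removed per day: Q(S₀ − S) = 1620 × 1006 g/m³ = 1630 kg/d.
Biomass produced: P_X = Y_obs·Q·ΔS = 0.1969 × 1630 ≈ 320.9 kg VSS/d.

P_X ≈ 321 kg VSS/d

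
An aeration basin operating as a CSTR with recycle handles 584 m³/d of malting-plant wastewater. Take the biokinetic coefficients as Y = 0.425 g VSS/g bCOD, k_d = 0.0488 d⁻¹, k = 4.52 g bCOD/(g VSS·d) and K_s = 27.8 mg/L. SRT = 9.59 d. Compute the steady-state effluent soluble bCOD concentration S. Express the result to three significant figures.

Effluent substrate depends only on kinetics and SRT: S = K_s(1 + k_d θ_c) / [θ_c(Yk − k_d) − 1] = 27.8 × (1 + 0.0488 × 9.59) / [9.59 × (0.425 × 4.52 − 0.0488) − 1] = 40.81 / 16.95 = 2.407 mg/L.

S ≈ 2.41 mg/L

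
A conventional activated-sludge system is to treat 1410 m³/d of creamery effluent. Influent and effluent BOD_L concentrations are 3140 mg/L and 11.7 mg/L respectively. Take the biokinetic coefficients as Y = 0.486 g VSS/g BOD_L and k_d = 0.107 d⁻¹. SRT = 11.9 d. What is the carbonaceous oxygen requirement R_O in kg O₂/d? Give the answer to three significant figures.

R_O ≈ 3070 kg O₂/d

Observed yield with endogenous decay: Y_obs = Y / (1 + k_d·θ_c) = 0.486 / (1 + 0.107 × 11.9) = 0.486 / 2.273 = 0.2138 g VSS/g BOD_L.
ΔS = 3140 − 11.7 = 3128 mg/L, so the substrate removal rate is 1410 × 3128/1000 = 4411 kg BOD_L/d.
P_X = Y_obs·Q·(S₀ − S) = 0.2138 × 4411 = 943.0 kg VSS/d.
Carbonaceous O₂ demand = substrate oxidised − cell-mass equivalent = 4411 − 1.42 × 943.0 = 3072 kg O₂/d.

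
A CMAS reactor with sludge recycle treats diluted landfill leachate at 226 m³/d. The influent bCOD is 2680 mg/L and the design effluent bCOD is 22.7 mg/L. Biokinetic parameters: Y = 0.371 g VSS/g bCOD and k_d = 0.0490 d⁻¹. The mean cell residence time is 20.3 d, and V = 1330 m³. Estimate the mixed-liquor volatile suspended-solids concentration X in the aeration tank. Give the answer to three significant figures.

From V·X·(1 + k_d·θ_c) = Y·Q·(S₀ − S)·θ_c: X = 0.371 × 226 × (2680 − 22.7) × 20.3 / [1330 × (1 + 0.0490 × 20.3)] = 1705 mg/L.

X ≈ 1700 mg/L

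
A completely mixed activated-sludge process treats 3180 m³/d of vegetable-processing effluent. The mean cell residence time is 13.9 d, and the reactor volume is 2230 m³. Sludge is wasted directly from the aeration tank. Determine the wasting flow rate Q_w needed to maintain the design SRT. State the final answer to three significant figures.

For wasting at MLVSS concentration, Q_w = V/θ_c = 2230/13.9 = 160.4 m³/d.

Q_w ≈ 160 m³/d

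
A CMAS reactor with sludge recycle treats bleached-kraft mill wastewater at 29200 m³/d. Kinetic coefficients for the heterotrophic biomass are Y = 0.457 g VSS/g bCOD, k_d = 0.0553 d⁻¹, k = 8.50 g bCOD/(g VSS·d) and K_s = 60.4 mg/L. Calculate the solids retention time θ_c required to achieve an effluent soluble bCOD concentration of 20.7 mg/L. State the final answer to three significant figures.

θ_c ≈ 1.07 d

Specific growth rate at S = 20.7 mg/L: μ = YkS/(K_s+S) = 0.457·8.50·20.7/(60.4+20.7) = 0.9915 d⁻¹.
1/θ_c = 0.9915 − 0.0553 = 0.9362 d⁻¹, so θ_c = 1.068 d.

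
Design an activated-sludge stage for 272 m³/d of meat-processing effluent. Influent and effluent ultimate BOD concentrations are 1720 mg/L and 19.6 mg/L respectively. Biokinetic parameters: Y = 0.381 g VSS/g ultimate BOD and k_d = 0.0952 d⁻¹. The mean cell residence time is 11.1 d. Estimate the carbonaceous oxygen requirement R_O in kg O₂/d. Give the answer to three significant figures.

Correct the yield for decay: Y_obs = Y/(1 + k_d θ_c) = 0.381 / (1 + 0.0952 × 11.1) = 0.381 / 2.057 = 0.1852.
Mass of ultimate BOD removed per day: Q(S₀ − S) = 272 × 1700 g/m³ = 462.5 kg/d.
Biomass synthesised: P_X = Y_obs × 462.5 = 85.68 kg VSS/d.
Carbonaceous O₂ demand = substrate oxidised − cell-mass equivalent = 462.5 − 1.42 × 85.68 = 340.8 kg O₂/d.

R_O ≈ 341 kg O₂/d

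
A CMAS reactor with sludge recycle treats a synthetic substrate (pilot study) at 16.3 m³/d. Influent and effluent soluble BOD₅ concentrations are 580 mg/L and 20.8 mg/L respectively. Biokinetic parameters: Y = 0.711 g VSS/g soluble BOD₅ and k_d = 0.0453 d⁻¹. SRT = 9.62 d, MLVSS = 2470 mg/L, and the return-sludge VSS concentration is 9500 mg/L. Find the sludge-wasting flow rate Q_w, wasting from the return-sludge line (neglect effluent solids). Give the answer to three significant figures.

Q_w ≈ 0.475 m³/d

From the SRT design equation V = Y Q (S₀−S) θ_c / [X (1 + k_d θ_c)] = 0.711 × 16.3 × (580 − 20.8) × 9.62 / [2470 × (1 + 0.0453 × 9.62)] = 6.23×10^4 / 3546 = 17.58 m³.
θ_c = V·X/(Q_w·X_r) when wasting from the recycle, so Q_w = V·X/(θ_c·X_r) = 17.58 × 2470 / (9.62 × 9500) = 0.4751 m³/d.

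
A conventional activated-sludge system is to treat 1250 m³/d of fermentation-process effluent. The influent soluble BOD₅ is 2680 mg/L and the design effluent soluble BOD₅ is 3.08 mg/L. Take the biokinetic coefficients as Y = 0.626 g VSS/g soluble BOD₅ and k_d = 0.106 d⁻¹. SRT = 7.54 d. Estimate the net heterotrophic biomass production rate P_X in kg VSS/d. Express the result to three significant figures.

P_X ≈ 1160 kg VSS/d

Correct the yield for decay: Y_obs = Y/(1 + k_d θ_c) = 0.626 / (1 + 0.106 × 7.54) = 0.626 / 1.799 = 0.3479.
Mass of soluble BOD₅ removed per day: Q(S₀ − S) = 1250 × 2677 g/m³ = 3346 kg/d.
Biomass produced: P_X = Y_obs·Q·ΔS = 0.3479 × 3346 ≈ 1164 kg VSS/d.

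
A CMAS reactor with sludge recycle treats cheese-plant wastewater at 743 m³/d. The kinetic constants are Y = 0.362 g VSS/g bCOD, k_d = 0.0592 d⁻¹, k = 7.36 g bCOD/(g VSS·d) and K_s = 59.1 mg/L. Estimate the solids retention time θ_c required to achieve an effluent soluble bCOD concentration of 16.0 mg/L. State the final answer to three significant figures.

Specific growth rate at S = 16.0 mg/L: μ = YkS/(K_s+S) = 0.362·7.36·16.0/(59.1+16.0) = 0.5676 d⁻¹.
1/θ_c = 0.5676 − 0.0592 = 0.5084 d⁻¹, so θ_c = 1.967 d.

θ_c ≈ 1.97 d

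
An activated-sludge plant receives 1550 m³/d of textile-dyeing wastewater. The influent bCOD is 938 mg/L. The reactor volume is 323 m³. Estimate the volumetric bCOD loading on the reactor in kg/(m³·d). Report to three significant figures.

L_v ≈ 4.50 kg bCOD/(m³·d)

L_v = Q S₀ / V = 1550 × 938 × 10⁻³ / 323.0 = 4.501 kg/(m³·d).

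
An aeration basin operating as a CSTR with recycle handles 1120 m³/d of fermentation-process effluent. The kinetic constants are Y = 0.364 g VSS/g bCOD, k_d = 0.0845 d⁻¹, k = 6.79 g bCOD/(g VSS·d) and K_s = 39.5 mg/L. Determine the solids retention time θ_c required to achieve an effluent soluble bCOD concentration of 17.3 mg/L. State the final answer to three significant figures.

θ_c ≈ 1.50 d

From 1/θ_c = Y·k·S/(K_s + S) − k_d: Y·k·S/(K_s+S) = 0.364 × 6.79 × 17.3 / (39.5 + 17.3) = 0.7528 d⁻¹.
1/θ_c = 0.7528 − 0.0845 = 0.6683 d⁻¹, so θ_c = 1.496 d.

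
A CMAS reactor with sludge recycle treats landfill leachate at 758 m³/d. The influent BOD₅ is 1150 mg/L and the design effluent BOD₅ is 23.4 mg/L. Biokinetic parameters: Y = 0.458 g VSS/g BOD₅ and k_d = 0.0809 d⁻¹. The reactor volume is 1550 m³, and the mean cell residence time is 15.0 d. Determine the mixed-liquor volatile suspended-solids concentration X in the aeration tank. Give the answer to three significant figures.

X ≈ 1710 mg/L

X = Y·Q·ΔS·θ_c / [V·(1 + k_d θ_c)] = 0.458 × 758 × (1150 − 23.4) × 15.0 / [1550 × (1 + 0.0809 × 15.0)] = 1710 mg/L.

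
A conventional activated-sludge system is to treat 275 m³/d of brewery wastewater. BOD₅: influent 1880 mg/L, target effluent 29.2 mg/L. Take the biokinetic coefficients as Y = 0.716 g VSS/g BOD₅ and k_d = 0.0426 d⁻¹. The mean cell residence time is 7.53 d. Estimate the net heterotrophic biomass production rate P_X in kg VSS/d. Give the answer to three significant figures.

P_X ≈ 276 kg VSS/d

Correct the yield for decay: Y_obs = Y/(1 + k_d θ_c) = 0.716 / (1 + 0.0426 × 7.53) = 0.716 / 1.321 = 0.5421.
Substrate removed = Q·(S₀ − S) = 275 m³/d × (1880 − 29.2) g/m³ = 5.09×10^5 g/d = 509.0 kg/d.
Biomass produced: P_X = Y_obs·Q·ΔS = 0.5421 × 509.0 ≈ 275.9 kg VSS/d.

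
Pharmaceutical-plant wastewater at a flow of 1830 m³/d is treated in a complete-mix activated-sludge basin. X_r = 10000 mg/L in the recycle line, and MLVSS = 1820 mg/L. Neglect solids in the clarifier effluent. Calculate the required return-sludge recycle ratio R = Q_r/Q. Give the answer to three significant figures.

R ≈ 0.222

Solids balance on the clarifier gives (1+R)X = R·X_r, so R = X/(X_r − X) = 1820 / (10000 − 1820) = 0.2225.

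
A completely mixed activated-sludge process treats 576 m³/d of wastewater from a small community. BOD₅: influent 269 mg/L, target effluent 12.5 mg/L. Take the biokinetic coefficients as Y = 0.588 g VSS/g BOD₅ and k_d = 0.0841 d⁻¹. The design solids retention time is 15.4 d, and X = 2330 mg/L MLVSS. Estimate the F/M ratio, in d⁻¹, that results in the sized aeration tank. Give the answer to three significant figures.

Steady-state biomass mass balance: V·X·(1 + k_d·θ_c) = Y·Q·(S₀ − S)·θ_c, so V = 0.588 × 576 × (269 − 12.5) × 15.4 / [2330 × (1 + 0.0841 × 15.4)] = 1.34×10^6 / 5348 = 250.2 m³.
Food-to-microorganism ratio F/M = Q S₀ / (V X) = 576 × 269 / (250.2 × 2330) = 0.2658 d⁻¹.

F/M ≈ 0.266 d⁻¹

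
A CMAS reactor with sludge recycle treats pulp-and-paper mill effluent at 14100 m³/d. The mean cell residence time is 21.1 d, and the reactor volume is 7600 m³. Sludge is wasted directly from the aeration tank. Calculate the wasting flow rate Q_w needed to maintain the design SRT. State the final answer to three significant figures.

With mixed-liquor wasting, θ_c = V/Q_w, so Q_w = V/θ_c = 7600/21.1 = 360.2 m³/d.

Q_w ≈ 360 m³/d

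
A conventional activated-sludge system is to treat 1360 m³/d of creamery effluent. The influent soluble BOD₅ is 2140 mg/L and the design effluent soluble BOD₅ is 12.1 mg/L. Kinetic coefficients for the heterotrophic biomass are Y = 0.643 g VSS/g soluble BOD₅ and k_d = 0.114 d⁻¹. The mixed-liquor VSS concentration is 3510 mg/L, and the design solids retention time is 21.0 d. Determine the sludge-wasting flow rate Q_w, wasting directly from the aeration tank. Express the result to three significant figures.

Q_w ≈ 156 m³/d

From the SRT design equation V = Y Q (S₀−S) θ_c / [X (1 + k_d θ_c)] = 0.643 × 1360 × (2140 − 12.1) × 21.0 / [3510 × (1 + 0.114 × 21.0)] = 3.91×10^7 / 11913 = 3280 m³.
With mixed-liquor wasting, θ_c = V/Q_w, so Q_w = V/θ_c = 3280/21.0 = 156.2 m³/d.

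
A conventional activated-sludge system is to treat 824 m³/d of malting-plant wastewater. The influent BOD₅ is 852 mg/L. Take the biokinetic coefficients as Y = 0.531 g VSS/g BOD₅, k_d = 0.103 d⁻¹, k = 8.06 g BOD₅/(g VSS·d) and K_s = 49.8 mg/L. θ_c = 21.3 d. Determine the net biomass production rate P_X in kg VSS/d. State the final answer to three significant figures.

Effluent substrate depends only on kinetics and SRT: S = K_s(1 + k_d θ_c) / [θ_c(Yk − k_d) − 1] = 49.8 × (1 + 0.103 × 21.3) / [21.3 × (0.531 × 8.06 − 0.103) − 1] = 159.1 / 87.97 = 1.808 mg/L.
Observed yield with endogenous decay: Y_obs = Y / (1 + k_d·θ_c) = 0.531 / (1 + 0.103 × 21.3) = 0.531 / 3.194 = 0.1663 g VSS/g BOD₅.
Substrate removed = Q·(S₀ − S) = 824 m³/d × (852 − 1.81) g/m³ = 7.01×10^5 g/d = 700.6 kg/d.
P_X = Y_obs · Q(S₀ − S) = 0.1663 × 700.6 = 116.5 kg VSS/d.

P_X ≈ 116 kg VSS/d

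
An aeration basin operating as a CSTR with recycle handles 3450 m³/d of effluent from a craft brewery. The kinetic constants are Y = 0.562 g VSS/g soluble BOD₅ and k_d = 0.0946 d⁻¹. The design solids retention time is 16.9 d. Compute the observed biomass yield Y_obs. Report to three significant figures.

Y_obs ≈ 0.216 g VSS/g soluble BOD₅

Observed yield with endogenous decay: Y_obs = Y / (1 + k_d·θ_c) = 0.562 / (1 + 0.0946 × 16.9) = 0.562 / 2.599 = 0.2163 g VSS/g soluble BOD₅.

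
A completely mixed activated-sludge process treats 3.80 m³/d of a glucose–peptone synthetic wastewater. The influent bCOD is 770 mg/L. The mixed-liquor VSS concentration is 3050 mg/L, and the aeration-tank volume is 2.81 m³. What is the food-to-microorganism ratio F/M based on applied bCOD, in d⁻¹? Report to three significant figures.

Food-to-microorganism ratio F/M = Q S₀ / (V X) = 3.80 × 770 / (2.810 × 3050) = 0.3414 d⁻¹.

F/M ≈ 0.341 d⁻¹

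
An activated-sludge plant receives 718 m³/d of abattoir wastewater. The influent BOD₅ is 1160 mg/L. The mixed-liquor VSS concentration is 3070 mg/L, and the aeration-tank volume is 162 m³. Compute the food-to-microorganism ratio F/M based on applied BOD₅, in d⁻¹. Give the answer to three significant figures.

F/M ≈ 1.67 d⁻¹

F/M = applied load / biomass = Q·S₀/(V·X) = 718 × 1160 / (162.0 × 3070) = 1.675 d⁻¹.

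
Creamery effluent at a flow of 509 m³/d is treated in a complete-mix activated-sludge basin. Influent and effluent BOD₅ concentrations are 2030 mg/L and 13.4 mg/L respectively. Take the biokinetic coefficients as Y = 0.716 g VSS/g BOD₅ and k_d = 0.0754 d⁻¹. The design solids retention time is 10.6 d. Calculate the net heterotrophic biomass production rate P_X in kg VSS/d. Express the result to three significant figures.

Correct the yield for decay: Y_obs = Y/(1 + k_d θ_c) = 0.716 / (1 + 0.0754 × 10.6) = 0.716 / 1.799 = 0.3979.
Mass of BOD₅ removed per day: Q(S₀ − S) = 509 × 2017 g/m³ = 1026 kg/d.
P_X = Y_obs · Q(S₀ − S) = 0.3979 × 1026 = 408.5 kg VSS/d.

P_X ≈ 408 kg VSS/d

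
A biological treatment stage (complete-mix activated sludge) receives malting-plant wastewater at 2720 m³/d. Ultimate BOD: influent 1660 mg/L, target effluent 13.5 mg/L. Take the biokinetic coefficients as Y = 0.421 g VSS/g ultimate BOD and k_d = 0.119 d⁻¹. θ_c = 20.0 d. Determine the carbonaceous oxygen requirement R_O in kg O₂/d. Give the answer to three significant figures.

The observed yield is Y_obs = Y/(1 + k_d·θ_c) = 0.421 / (1 + 0.119 × 20.0) = 0.421 / 3.380 = 0.1246 g VSS per g ultimate BOD removed.
ΔS = 1660 − 13.5 = 1646 mg/L, so the substrate removal rate is 2720 × 1646/1000 = 4478 kg ultimate BOD/d.
P_X = Y_obs·Q·(S₀ − S) = 0.1246 × 4478 = 557.8 kg VSS/d.
R_O = Q·(S₀ − S) − 1.42·P_X = 4478 − 1.42 × 557.8 = 3686 kg O₂/d.

R_O ≈ 3690 kg O₂/d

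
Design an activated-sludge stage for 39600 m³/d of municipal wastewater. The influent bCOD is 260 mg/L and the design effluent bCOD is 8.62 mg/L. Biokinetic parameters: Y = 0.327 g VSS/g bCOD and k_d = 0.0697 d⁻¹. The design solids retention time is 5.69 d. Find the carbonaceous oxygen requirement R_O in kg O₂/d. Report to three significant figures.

R_O ≈ 6640 kg O₂/d

Correct the yield for decay: Y_obs = Y/(1 + k_d θ_c) = 0.327 / (1 + 0.0697 × 5.69) = 0.327 / 1.397 = 0.2341.
Q·(S₀ − S) = 39600 × (260 − 8.62) × 10⁻³ = 9955 kg/d removed.
Net sludge production P_X = 0.2341 × 9955 = 2331 kg VSS/d.
R_O = Q·(S₀ − S) − 1.42·P_X = 9955 − 1.42 × 2331 = 6645 kg O₂/d.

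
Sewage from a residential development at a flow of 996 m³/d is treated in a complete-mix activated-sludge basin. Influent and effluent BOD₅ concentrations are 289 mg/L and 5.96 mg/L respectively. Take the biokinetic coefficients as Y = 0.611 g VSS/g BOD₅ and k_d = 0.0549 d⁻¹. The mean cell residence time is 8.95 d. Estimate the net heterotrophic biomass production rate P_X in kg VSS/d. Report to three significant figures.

P_X ≈ 115 kg VSS/d

The observed yield is Y_obs = Y/(1 + k_d·θ_c) = 0.611 / (1 + 0.0549 × 8.95) = 0.611 / 1.491 = 0.4097 g VSS per g BOD₅ removed.
Substrate removed = Q·(S₀ − S) = 996 m³/d × (289 − 5.96) g/m³ = 2.82×10^5 g/d = 281.9 kg/d.
P_X = Y_obs · Q(S₀ − S) = 0.4097 × 281.9 = 115.5 kg VSS/d.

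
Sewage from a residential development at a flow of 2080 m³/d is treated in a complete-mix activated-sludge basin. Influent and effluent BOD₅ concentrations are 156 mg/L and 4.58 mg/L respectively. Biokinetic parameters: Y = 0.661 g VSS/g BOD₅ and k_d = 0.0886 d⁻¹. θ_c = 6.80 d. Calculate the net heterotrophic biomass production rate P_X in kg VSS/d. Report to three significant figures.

Y_obs = Y / (1 + k_d θ_c) = 0.661 / (1 + 0.0886 × 6.80) = 0.661 / 1.602 = 0.4125.
ΔS = 156 − 4.58 = 151.4 mg/L, so the substrate removal rate is 2080 × 151.4/1000 = 315.0 kg BOD₅/d.
So the net sludge growth is P_X = 0.4125 × 315.0 = 129.9 kg VSS/d.

P_X ≈ 130 kg VSS/d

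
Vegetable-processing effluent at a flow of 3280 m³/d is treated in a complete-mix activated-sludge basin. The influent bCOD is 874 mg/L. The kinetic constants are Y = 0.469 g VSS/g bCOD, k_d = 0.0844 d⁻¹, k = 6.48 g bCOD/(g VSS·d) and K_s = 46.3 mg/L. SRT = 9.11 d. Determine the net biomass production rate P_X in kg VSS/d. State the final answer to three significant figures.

From the Monod/SRT balance for a CMAS, S = K_s·(1+k_d θ_c)/[θ_c·(Y k − k_d) − 1] = 46.3 × (1 + 0.0844 × 9.11) / [9.11 × (0.469 × 6.48 − 0.0844) − 1] = 81.90 / 25.92 = 3.160 mg/L.
Observed yield with endogenous decay: Y_obs = Y / (1 + k_d·θ_c) = 0.469 / (1 + 0.0844 × 9.11) = 0.469 / 1.769 = 0.2651 g VSS/g bCOD.
Substrate removed = Q·(S₀ − S) = 3280 m³/d × (874 − 3.16) g/m³ = 2.86×10^6 g/d = 2856 kg/d.
P_X = Y_obs · Q(S₀ − S) = 0.2651 × 2856 = 757.3 kg VSS/d.

P_X ≈ 757 kg VSS/d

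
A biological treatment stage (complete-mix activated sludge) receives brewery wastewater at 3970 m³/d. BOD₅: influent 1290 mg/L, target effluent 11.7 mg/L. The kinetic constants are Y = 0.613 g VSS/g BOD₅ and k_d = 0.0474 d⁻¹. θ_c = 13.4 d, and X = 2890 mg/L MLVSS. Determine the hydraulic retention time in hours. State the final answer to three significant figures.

τ ≈ 53.3 h

Rearranging the biomass balance for a CMAS with decay, V = Y·Q·ΔS·θ_c / [X·(1+k_d θ_c)] = 0.613 × 3970 × (1290 − 11.7) × 13.4 / [2890 × (1 + 0.0474 × 13.4)] = 4.17×10^7 / 4726 = 8821 m³.
HRT = V/Q = 8821 m³ / 3970 m³·d⁻¹ = 2.222 d × 24 = 53.33 h.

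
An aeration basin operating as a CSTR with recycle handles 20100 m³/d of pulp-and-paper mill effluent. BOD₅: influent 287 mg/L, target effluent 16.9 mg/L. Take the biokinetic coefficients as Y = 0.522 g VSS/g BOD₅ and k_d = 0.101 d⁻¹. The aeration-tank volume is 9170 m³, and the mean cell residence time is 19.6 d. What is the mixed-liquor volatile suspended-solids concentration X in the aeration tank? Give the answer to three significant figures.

X ≈ 2030 mg/L

X = Y·Q·ΔS·θ_c / [V·(1 + k_d θ_c)] = 0.522 × 20100 × (287 − 16.9) × 19.6 / [9170 × (1 + 0.101 × 19.6)] = 2033 mg/L.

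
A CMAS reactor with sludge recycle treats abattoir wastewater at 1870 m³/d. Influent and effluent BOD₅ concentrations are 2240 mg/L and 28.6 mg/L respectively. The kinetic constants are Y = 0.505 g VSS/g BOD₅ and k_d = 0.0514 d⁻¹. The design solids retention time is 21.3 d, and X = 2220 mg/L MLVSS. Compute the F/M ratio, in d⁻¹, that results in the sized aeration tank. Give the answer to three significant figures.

Rearranging the biomass balance for a CMAS with decay, V = Y·Q·ΔS·θ_c / [X·(1+k_d θ_c)] = 0.505 × 1870 × (2240 − 28.6) × 21.3 / [2220 × (1 + 0.0514 × 21.3)] = 4.45×10^7 / 4651 = 9565 m³.
F/M = applied load / biomass = Q·S₀/(V·X) = 1870 × 2240 / (9565 × 2220) = 0.1973 d⁻¹.

F/M ≈ 0.197 d⁻¹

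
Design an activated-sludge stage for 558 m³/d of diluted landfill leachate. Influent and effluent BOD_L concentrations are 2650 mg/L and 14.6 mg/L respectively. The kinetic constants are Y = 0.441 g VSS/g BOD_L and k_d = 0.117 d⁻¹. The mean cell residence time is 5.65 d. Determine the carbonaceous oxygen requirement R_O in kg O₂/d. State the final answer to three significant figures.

R_O ≈ 916 kg O₂/d

Observed yield with endogenous decay: Y_obs = Y / (1 + k_d·θ_c) = 0.441 / (1 + 0.117 × 5.65) = 0.441 / 1.661 = 0.2655 g VSS/g BOD_L.
ΔS = 2650 − 14.6 = 2635 mg/L, so the substrate removal rate is 558 × 2635/1000 = 1471 kg BOD_L/d.
P_X = Y_obs·Q·(S₀ − S) = 0.2655 × 1471 = 390.4 kg VSS/d.
R_O = Q·ΔS − 1.42 P_X = 1471 − 554.4 = 916.2 kg O₂/d.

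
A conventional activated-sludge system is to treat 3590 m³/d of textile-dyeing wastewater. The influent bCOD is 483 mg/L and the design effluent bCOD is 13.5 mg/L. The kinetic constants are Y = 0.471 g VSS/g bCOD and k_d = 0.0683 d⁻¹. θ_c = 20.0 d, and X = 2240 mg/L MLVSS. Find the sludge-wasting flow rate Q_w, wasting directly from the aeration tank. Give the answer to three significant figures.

Rearranging the biomass balance for a CMAS with decay, V = Y·Q·ΔS·θ_c / [X·(1+k_d θ_c)] = 0.471 × 3590 × (483 − 13.5) × 20.0 / [2240 × (1 + 0.0683 × 20.0)] = 1.59×10^7 / 5300 = 2996 m³.
For wasting at MLVSS concentration, Q_w = V/θ_c = 2996/20.0 = 149.8 m³/d.

Q_w ≈ 150 m³/d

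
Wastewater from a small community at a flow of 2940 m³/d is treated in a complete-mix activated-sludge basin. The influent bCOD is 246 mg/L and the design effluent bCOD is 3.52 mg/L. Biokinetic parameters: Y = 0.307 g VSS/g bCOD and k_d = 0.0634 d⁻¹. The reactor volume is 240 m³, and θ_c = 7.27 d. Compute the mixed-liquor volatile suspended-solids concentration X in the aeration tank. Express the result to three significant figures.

X ≈ 4540 mg/L

Solving the biomass balance for X: X = Y Q (S₀−S) θ_c / [V (1+k_d θ_c)] = 0.307 × 2940 × (246 − 3.52) × 7.27 / [240 × (1 + 0.0634 × 7.27)] = 4538 mg/L.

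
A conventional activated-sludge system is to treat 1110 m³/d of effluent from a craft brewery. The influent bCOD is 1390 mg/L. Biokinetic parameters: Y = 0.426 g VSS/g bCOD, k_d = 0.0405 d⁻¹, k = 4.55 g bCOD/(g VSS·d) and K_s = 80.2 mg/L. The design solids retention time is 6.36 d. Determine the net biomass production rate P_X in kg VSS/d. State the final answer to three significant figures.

Effluent substrate depends only on kinetics and SRT: S = K_s(1 + k_d θ_c) / [θ_c(Yk − k_d) − 1] = 80.2 × (1 + 0.0405 × 6.36) / [6.36 × (0.426 × 4.55 − 0.0405) − 1] = 100.9 / 11.07 = 9.111 mg/L.
Y_obs = Y / (1 + k_d θ_c) = 0.426 / (1 + 0.0405 × 6.36) = 0.426 / 1.258 = 0.3387.
Q·(S₀ − S) = 1110 × (1390 − 9.11) × 10⁻³ = 1533 kg/d removed.
Net biomass production P_X = Y_obs × Q·(S₀ − S) = 0.3387 × 1533 = 519.2 kg VSS/d.

P_X ≈ 519 kg VSS/d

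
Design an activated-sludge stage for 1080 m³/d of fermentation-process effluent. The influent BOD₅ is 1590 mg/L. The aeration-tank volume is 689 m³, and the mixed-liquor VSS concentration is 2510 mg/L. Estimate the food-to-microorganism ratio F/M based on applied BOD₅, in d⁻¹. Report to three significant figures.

F/M = applied load / biomass = Q·S₀/(V·X) = 1080 × 1590 / (689.0 × 2510) = 0.9930 d⁻¹.

F/M ≈ 0.993 d⁻¹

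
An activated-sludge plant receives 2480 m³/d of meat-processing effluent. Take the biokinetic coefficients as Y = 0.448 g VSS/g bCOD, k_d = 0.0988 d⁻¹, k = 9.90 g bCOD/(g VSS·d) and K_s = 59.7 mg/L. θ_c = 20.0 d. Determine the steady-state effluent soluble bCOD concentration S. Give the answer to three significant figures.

S ≈ 2.07 mg/L

Effluent substrate depends only on kinetics and SRT: S = K_s(1 + k_d θ_c) / [θ_c(Yk − k_d) − 1] = 59.7 × (1 + 0.0988 × 20.0) / [20.0 × (0.448 × 9.90 − 0.0988) − 1] = 177.7 / 85.73 = 2.072 mg/L.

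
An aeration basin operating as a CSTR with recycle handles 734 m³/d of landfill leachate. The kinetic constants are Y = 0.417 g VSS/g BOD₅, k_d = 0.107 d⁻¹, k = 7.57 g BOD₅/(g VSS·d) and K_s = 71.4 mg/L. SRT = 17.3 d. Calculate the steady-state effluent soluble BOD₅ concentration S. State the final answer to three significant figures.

S ≈ 3.93 mg/L

From the Monod/SRT balance for a CMAS, S = K_s·(1+k_d θ_c)/[θ_c·(Y k − k_d) − 1] = 71.4 × (1 + 0.107 × 17.3) / [17.3 × (0.417 × 7.57 − 0.107) − 1] = 203.6 / 51.76 = 3.933 mg/L.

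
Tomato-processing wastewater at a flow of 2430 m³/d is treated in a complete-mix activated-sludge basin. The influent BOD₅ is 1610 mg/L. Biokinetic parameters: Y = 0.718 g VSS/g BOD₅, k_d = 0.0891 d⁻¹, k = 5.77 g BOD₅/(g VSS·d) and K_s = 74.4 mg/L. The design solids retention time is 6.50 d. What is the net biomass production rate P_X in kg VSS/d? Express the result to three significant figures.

For a completely mixed reactor with recycle the Lawrence–McCarty relation gives S = K_s·(1 + k_d·θ_c) / [θ_c·(Y·k − k_d) − 1] = 74.4 × (1 + 0.0891 × 6.50) / [6.50 × (0.718 × 5.77 − 0.0891) − 1] = 117.5 / 25.35 = 4.635 mg/L.
The observed yield is Y_obs = Y/(1 + k_d·θ_c) = 0.718 / (1 + 0.0891 × 6.50) = 0.718 / 1.579 = 0.4547 g VSS per g BOD₅ removed.
Substrate removed = Q·(S₀ − S) = 2430 m³/d × (1610 − 4.63) g/m³ = 3.9×10^6 g/d = 3901 kg/d.
Net biomass production P_X = Y_obs × Q·(S₀ − S) = 0.4547 × 3901 = 1774 kg VSS/d.

P_X ≈ 1770 kg VSS/d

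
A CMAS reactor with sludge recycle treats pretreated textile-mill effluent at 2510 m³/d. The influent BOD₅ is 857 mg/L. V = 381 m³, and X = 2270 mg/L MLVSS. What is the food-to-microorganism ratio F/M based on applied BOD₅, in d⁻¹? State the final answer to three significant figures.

F/M ≈ 2.49 d⁻¹

F/M = Q·S₀ / (V·X) = 2510 × 857 / (381.0 × 2270) = 2.487 g BOD₅·(g VSS·d)⁻¹.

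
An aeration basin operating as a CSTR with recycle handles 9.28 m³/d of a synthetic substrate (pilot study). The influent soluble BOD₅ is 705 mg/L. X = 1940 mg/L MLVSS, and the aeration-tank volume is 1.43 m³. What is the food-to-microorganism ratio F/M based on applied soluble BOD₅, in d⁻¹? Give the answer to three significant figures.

F/M ≈ 2.36 d⁻¹

F/M = applied load / biomass = Q·S₀/(V·X) = 9.28 × 705 / (1.430 × 1940) = 2.358 d⁻¹.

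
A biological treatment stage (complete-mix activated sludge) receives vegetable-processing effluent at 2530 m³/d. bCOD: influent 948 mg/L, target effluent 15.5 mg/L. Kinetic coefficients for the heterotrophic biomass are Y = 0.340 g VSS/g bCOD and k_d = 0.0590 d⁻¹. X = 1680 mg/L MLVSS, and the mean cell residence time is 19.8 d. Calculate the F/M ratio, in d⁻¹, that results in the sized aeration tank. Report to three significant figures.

Steady-state biomass mass balance: V·X·(1 + k_d·θ_c) = Y·Q·(S₀ − S)·θ_c, so V = 0.340 × 2530 × (948 − 15.5) × 19.8 / [1680 × (1 + 0.0590 × 19.8)] = 1.59×10^7 / 3643 = 4360 m³.
Food-to-microorganism ratio F/M = Q S₀ / (V X) = 2530 × 948 / (4360 × 1680) = 0.3274 d⁻¹.

F/M ≈ 0.327 d⁻¹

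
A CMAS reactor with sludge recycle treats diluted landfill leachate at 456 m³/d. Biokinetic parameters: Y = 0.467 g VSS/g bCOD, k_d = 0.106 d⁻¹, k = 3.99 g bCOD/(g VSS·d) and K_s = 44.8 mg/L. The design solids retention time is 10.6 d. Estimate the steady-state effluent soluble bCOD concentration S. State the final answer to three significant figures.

S ≈ 5.40 mg/L

From the Monod/SRT balance for a CMAS, S = K_s·(1+k_d θ_c)/[θ_c·(Y k − k_d) − 1] = 44.8 × (1 + 0.106 × 10.6) / [10.6 × (0.467 × 3.99 − 0.106) − 1] = 95.14 / 17.63 = 5.397 mg/L.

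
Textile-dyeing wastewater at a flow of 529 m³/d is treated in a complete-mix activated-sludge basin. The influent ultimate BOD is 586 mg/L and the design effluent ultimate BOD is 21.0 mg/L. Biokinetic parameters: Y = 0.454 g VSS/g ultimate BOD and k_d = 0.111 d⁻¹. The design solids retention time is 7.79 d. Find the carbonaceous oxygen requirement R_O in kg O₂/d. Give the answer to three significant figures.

R_O ≈ 196 kg O₂/d

Observed yield with endogenous decay: Y_obs = Y / (1 + k_d·θ_c) = 0.454 / (1 + 0.111 × 7.79) = 0.454 / 1.865 = 0.2435 g VSS/g ultimate BOD.
Mass of ultimate BOD removed per day: Q(S₀ − S) = 529 × 565.0 g/m³ = 298.9 kg/d.
Net sludge production P_X = 0.2435 × 298.9 = 72.77 kg VSS/d.
Carbonaceous O₂ demand = substrate oxidised − cell-mass equivalent = 298.9 − 1.42 × 72.77 = 195.6 kg O₂/d.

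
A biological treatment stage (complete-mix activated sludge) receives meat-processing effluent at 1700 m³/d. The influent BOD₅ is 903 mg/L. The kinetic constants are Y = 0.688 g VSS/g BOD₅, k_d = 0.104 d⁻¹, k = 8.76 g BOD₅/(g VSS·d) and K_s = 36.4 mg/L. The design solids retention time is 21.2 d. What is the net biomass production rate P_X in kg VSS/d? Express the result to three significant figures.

Effluent substrate depends only on kinetics and SRT: S = K_s(1 + k_d θ_c) / [θ_c(Yk − k_d) − 1] = 36.4 × (1 + 0.104 × 21.2) / [21.2 × (0.688 × 8.76 − 0.104) − 1] = 116.7 / 124.6 = 0.9365 mg/L.
Y_obs = Y / (1 + k_d θ_c) = 0.688 / (1 + 0.104 × 21.2) = 0.688 / 3.205 = 0.2147.
Substrate removed = Q·(S₀ − S) = 1700 m³/d × (903 − 0.936) g/m³ = 1.53×10^6 g/d = 1534 kg/d.
P_X = Y_obs · Q(S₀ − S) = 0.2147 × 1534 = 329.2 kg VSS/d.

P_X ≈ 329 kg VSS/d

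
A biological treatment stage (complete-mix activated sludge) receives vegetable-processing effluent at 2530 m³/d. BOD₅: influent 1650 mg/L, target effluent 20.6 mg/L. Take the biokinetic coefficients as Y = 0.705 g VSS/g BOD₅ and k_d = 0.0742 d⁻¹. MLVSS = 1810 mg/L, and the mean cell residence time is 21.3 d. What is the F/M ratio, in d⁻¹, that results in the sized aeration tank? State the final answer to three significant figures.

Rearranging the biomass balance for a CMAS with decay, V = Y·Q·ΔS·θ_c / [X·(1+k_d θ_c)] = 0.705 × 2530 × (1650 − 20.6) × 21.3 / [1810 × (1 + 0.0742 × 21.3)] = 6.19×10^7 / 4671 = 13254 m³.
Food-to-microorganism ratio F/M = Q S₀ / (V X) = 2530 × 1650 / (13254 × 1810) = 0.1740 d⁻¹.

F/M ≈ 0.174 d⁻¹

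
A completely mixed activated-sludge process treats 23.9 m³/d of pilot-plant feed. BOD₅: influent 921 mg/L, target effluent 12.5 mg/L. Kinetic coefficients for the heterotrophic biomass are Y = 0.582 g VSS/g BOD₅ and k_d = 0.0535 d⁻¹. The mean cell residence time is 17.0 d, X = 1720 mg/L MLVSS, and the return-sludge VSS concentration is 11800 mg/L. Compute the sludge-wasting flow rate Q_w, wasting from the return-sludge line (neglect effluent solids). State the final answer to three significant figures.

Rearranging the biomass balance for a CMAS with decay, V = Y·Q·ΔS·θ_c / [X·(1+k_d θ_c)] = 0.582 × 23.9 × (921 − 12.5) × 17.0 / [1720 × (1 + 0.0535 × 17.0)] = 2.15×10^5 / 3284 = 65.41 m³.
Q_w = (V·X)/(θ_c X_r) = 65.41 × 1720 / (17.0 × 11800) = 0.5608 m³/d.

Q_w ≈ 0.561 m³/d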